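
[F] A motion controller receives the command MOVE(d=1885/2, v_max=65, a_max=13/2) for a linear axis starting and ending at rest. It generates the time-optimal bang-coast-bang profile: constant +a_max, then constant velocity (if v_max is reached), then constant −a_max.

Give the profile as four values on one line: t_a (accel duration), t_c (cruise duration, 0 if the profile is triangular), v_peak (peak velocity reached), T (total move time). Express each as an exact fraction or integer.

t_a=10 t_c=9/2 v_peak=65 T=49/2

vₘ²/aₘ = 65²/(13/2) = 650
1885/2 ≥ 650 ⇒ cruise phase
t_a = 65/(13/2) = 10; v_peak = 65
d_cruise = 1885/2 − 650 = 585/2; t_c = (585/2)/65 = 9/2
T = 2·10 + 9/2 = 49/2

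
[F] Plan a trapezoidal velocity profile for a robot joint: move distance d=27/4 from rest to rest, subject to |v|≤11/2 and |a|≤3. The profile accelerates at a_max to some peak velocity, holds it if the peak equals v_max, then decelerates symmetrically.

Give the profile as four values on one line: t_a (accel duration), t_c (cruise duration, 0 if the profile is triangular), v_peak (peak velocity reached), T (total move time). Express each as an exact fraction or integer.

vₘ²/aₘ = (11/2)²/3 = 121/12
27/4 < 121/12 → triangular
v_peak = √(27/4·3) = √(81/4) = 9/2
t_a = (9/2)/3 = 3/2; t_c = 0
T = 2·3/2 = 3

t_a=3/2 t_c=0 v_peak=9/2 T=3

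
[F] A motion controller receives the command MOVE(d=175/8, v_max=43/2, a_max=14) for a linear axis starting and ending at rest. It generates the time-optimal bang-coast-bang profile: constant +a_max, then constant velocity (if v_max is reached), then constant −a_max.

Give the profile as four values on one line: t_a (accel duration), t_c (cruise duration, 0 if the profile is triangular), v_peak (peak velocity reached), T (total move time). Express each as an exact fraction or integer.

v_max²/a_max = (43/2)²/14 = 1849/56
175/8 < 1849/56 so t_c = 0
v_peak = √(175/8·14) = √(1225/4) = 35/2
t_a = (35/2)/14 = 5/4; t_c = 0
T = 2·5/4 = 5/2

t_a=5/4 t_c=0 v_peak=35/2 T=5/2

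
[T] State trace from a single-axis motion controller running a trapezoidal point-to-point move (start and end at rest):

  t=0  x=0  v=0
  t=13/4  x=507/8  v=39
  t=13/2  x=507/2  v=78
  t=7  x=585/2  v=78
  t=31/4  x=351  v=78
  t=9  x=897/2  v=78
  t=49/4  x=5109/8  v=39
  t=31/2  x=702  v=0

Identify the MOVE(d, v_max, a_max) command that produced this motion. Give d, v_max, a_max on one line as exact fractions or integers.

final state: t=31/2, x=702, v=0 → d = 702
a_max = (39−0)/(13/4−0) = 12
max v = 78 over t∈[13/2,9] → v_max = 78
check: 78·(13/2+5/2) = 702 ✓

d=702 v_max=78 a_max=12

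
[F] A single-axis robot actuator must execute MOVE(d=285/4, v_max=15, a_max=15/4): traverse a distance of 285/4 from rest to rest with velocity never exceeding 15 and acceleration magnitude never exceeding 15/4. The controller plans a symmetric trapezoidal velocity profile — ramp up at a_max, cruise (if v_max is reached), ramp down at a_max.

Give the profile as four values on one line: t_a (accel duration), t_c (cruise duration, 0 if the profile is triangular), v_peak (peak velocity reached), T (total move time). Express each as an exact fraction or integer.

t_a=4 t_c=3/4 v_peak=15 T=35/4

v_max²/a_max = 15²/(15/4) = 60
285/4 ≥ 60 so v_max reached
t_a = 15/(15/4) = 4; v_peak = 15
d_cruise = 285/4 − 60 = 45/4; t_c = (45/4)/15 = 3/4
T = 2·4 + 3/4 = 35/4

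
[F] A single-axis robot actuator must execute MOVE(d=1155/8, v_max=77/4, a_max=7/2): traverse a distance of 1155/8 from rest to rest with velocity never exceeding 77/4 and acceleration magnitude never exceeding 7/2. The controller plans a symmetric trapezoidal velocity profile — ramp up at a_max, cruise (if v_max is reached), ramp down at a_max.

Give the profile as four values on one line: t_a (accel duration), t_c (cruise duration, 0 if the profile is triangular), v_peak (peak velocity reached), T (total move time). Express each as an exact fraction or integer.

vₘ²/aₘ = (77/4)²/(7/2) = 847/8
1155/8 ≥ 847/8 so v_max reached
t_a = (77/4)/(7/2) = 11/2; v_peak = 77/4
d_cruise = 1155/8 − 847/8 = 77/2; t_c = (77/2)/(77/4) = 2
T = 2·11/2 + 2 = 13

t_a=11/2 t_c=2 v_peak=77/4 T=13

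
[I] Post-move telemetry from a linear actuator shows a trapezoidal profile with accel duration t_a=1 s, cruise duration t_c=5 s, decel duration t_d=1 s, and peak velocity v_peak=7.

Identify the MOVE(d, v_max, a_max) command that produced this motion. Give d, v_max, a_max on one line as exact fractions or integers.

d=42 v_max=7 a_max=7

a_max = 7/1 = 7
d_a = ½·7·1 = 7/2; d_c = 7·5 = 35
d = 2·7/2 + 35 = 42
t_c = 5 > 0 so v_max = 7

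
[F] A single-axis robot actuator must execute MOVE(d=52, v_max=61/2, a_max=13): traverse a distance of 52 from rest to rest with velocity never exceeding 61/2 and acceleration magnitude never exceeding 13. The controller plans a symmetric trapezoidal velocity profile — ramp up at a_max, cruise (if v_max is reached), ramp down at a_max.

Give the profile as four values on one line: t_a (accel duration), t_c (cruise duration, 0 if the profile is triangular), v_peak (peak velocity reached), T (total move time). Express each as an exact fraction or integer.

vₘ²/aₘ = (61/2)²/13 = 3721/52
52 < 3721/52 ⇒ no cruise
v_peak = √(52·13) = √676 = 26
t_a = 26/13 = 2; t_c = 0
T = 2·2 = 4

t_a=2 t_c=0 v_peak=26 T=4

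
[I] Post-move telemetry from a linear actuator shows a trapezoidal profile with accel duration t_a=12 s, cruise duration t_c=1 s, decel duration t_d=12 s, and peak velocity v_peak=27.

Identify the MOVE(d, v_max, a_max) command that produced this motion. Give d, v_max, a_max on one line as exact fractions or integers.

a_max = 27/12 = 9/4
d_a = ½·27·12 = 162; d_c = 27·1 = 27
d = 2·162 + 27 = 351
t_c = 1 > 0 → v_max = v_peak = 27

d=351 v_max=27 a_max=9/4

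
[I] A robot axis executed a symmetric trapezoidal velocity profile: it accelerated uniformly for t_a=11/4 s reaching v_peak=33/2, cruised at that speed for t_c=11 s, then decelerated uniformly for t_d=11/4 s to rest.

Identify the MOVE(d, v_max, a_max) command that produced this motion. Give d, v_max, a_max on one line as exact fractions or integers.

a_max = (33/2)/(11/4) = 6
d_a = ½·33/2·11/4 = 363/16; d_c = 33/2·11 = 363/2
d = 2·363/16 + 363/2 = 1815/8
t_c = 11 > 0 so v_max = 33/2

d=1815/8 v_max=33/2 a_max=6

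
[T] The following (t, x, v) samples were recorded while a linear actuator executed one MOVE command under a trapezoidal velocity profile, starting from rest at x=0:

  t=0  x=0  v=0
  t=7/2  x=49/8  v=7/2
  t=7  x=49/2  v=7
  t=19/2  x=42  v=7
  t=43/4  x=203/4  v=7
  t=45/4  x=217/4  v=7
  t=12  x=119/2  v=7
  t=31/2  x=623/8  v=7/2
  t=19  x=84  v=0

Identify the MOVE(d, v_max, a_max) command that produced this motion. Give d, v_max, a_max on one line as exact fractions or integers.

d=84 v_max=7 a_max=1

final state: t=19, x=84, v=0 → d = 84
a_max = (7/2−0)/(7/2−0) = 1
max v = 7 over t∈[7,12] → v_max = 7
check: 7·(7+5) = 84 ✓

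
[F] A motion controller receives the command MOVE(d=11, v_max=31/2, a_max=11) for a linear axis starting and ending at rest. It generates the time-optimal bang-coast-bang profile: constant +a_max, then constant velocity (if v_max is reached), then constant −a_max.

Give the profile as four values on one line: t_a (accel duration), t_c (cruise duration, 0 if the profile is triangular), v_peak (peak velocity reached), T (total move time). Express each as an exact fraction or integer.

vₘ²/aₘ = (31/2)²/11 = 961/44
11 < 961/44 → triangular
v_peak = √(11·11) = √121 = 11
t_a = 11/11 = 1; t_c = 0
T = 2·1 = 2

t_a=1 t_c=0 v_peak=11 T=2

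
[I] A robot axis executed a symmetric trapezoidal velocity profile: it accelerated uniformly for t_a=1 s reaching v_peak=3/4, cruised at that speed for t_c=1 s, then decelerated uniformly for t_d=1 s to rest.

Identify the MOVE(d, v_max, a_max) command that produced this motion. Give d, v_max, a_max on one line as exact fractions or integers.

a_max = (3/4)/1 = 3/4
d_a = ½·3/4·1 = 3/8; d_c = 3/4·1 = 3/4
d = 2·3/8 + 3/4 = 3/2
t_c = 1 > 0 so v_max = 3/4

d=3/2 v_max=3/4 a_max=3/4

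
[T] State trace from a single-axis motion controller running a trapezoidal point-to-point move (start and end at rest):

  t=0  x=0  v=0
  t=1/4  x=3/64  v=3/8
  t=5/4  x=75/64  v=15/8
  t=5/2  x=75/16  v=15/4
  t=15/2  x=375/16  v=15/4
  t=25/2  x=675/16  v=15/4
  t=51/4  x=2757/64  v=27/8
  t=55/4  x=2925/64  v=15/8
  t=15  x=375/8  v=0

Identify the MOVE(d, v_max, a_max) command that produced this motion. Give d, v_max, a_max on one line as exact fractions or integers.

final state: t=15, x=375/8, v=0 → d = 375/8
a_max = (3/8−0)/(1/4−0) = 3/2
max v = 15/4 over t∈[5/2,25/2] → v_max = 15/4
check: 15/4·(5/2+10) = 375/8 ✓

d=375/8 v_max=15/4 a_max=3/2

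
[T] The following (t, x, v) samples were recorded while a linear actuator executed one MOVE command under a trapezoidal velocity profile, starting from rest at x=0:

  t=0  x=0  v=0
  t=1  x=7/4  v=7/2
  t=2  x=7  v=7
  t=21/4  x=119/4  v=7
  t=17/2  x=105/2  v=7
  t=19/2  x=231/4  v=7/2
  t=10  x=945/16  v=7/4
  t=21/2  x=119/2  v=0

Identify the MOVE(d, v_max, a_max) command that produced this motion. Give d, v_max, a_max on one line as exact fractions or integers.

d=119/2 v_max=7 a_max=7/2

final state: t=21/2, x=119/2, v=0 → d = 119/2
a_max = (7/2−0)/(1−0) = 7/2
max v = 7 over t∈[2,17/2] → v_max = 7
check: 7·(2+13/2) = 119/2 ✓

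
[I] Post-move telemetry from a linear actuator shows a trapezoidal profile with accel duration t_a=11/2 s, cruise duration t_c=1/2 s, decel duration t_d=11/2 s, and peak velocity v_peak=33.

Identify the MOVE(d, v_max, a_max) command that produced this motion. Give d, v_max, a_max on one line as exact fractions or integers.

d=198 v_max=33 a_max=6

a_max = 33/(11/2) = 6
d_a = ½·33·11/2 = 363/4; d_c = 33·1/2 = 33/2
d = 2·363/4 + 33/2 = 198
t_c = 1/2 > 0 so v_max = 33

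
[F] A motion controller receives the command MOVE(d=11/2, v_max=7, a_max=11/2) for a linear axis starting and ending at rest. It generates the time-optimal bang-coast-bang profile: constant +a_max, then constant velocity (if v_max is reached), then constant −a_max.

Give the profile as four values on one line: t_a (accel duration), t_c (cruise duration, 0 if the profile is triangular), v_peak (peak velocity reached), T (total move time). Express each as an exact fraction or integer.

t_a=1 t_c=0 v_peak=11/2 T=2

(v_max)²/a_max = 7²/(11/2) = 98/11
11/2 < 98/11 so t_c = 0
v_peak = √(11/2·11/2) = √(121/4) = 11/2
t_a = (11/2)/(11/2) = 1; t_c = 0
T = 2·1 = 2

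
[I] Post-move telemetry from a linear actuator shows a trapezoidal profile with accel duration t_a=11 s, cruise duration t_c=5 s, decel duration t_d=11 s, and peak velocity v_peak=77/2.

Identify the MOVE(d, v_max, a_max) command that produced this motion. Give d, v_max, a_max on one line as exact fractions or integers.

a_max = (77/2)/11 = 7/2
d_a = ½·77/2·11 = 847/4; d_c = 77/2·5 = 385/2
d = 2·847/4 + 385/2 = 616
t_c = 5 > 0 so v_max = 77/2

d=616 v_max=77/2 a_max=7/2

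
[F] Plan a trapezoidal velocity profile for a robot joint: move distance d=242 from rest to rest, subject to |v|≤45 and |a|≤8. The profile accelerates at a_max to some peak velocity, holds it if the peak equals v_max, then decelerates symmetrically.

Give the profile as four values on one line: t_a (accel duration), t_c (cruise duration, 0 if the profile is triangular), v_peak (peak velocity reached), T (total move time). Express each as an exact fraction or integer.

t_a=11/2 t_c=0 v_peak=44 T=11

vₘ²/aₘ = 45²/8 = 2025/8
242 < 2025/8 → triangular
v_peak = √(242·8) = √1936 = 44
t_a = 44/8 = 11/2; t_c = 0
T = 2·11/2 = 11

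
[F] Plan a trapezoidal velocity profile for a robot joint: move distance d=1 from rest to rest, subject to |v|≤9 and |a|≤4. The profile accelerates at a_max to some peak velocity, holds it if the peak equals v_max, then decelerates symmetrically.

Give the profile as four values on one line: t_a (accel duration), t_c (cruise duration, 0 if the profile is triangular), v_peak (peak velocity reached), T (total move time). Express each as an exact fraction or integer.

(v_max)²/a_max = 9²/4 = 81/4
1 < 81/4 → triangular
v_peak = √(1·4) = √4 = 2
t_a = 2/4 = 1/2; t_c = 0
T = 2·1/2 = 1

t_a=1/2 t_c=0 v_peak=2 T=1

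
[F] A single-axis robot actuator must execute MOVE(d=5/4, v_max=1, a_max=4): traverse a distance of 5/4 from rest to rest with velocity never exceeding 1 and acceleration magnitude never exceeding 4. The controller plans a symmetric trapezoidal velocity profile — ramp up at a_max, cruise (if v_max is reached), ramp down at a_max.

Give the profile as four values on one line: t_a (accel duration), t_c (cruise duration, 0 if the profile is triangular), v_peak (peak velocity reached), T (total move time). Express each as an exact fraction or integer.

(v_max)²/a_max = 1²/4 = 1/4
5/4 ≥ 1/4 so v_max reached
t_a = 1/4; v_peak = 1
d_cruise = 5/4 − 1/4 = 1; t_c = 1/1 = 1
T = 2·1/4 + 1 = 3/2

t_a=1/4 t_c=1 v_peak=1 T=3/2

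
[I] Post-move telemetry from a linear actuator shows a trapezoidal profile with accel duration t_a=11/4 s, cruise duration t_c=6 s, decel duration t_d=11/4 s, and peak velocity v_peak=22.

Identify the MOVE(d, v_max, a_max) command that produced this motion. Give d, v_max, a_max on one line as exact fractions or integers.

a_max = 22/(11/4) = 8
d_a = ½·22·11/4 = 121/4; d_c = 22·6 = 132
d = 2·121/4 + 132 = 385/2
t_c = 6 > 0 so v_max = 22

d=385/2 v_max=22 a_max=8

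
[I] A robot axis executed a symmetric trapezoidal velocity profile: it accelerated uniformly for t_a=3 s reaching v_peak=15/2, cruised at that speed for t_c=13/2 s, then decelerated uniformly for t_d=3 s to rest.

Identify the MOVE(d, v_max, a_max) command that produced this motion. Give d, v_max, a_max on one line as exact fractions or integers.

a_max = (15/2)/3 = 5/2
d_a = ½·15/2·3 = 45/4; d_c = 15/2·13/2 = 195/4
d = 2·45/4 + 195/4 = 285/4
t_c = 13/2 > 0 ⇒ limit active, v_max = 15/2

d=285/4 v_max=15/2 a_max=5/2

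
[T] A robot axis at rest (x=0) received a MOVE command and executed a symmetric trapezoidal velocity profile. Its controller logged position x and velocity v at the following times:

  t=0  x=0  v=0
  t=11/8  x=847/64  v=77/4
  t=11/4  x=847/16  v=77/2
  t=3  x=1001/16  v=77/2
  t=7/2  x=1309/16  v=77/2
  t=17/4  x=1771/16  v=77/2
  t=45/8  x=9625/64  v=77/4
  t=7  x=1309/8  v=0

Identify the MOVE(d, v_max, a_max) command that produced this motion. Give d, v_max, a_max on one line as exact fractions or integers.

final state: t=7, x=1309/8, v=0 → d = 1309/8
a_max = (77/4−0)/(11/8−0) = 14
max v = 77/2 over t∈[11/4,17/4] → v_max = 77/2
check: 77/2·(11/4+3/2) = 1309/8 ✓

d=1309/8 v_max=77/2 a_max=14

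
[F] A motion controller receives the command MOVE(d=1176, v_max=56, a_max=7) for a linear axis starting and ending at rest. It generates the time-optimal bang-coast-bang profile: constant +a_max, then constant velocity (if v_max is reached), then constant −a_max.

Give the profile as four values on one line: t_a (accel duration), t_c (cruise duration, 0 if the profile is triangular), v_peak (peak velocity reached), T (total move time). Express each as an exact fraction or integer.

(v_max)²/a_max = 56²/7 = 448
1176 ≥ 448 so v_max reached
t_a = 56/7 = 8; v_peak = 56
d_cruise = 1176 − 448 = 728; t_c = 728/56 = 13
T = 2·8 + 13 = 29

t_a=8 t_c=13 v_peak=56 T=29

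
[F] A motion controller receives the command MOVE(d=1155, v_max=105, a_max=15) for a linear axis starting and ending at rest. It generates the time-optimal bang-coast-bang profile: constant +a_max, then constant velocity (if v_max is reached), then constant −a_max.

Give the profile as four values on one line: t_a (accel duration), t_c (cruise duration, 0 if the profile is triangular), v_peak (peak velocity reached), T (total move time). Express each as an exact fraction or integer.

t_a=7 t_c=4 v_peak=105 T=18

v_max²/a_max = 105²/15 = 735
1155 ≥ 735 ⇒ cruise phase
t_a = 105/15 = 7; v_peak = 105
d_cruise = 1155 − 735 = 420; t_c = 420/105 = 4
T = 2·7 + 4 = 18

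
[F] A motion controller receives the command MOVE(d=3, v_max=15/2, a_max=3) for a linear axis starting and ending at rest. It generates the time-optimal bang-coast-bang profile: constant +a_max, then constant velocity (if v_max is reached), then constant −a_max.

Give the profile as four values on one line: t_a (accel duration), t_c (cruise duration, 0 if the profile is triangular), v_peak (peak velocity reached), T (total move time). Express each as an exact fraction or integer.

t_a=1 t_c=0 v_peak=3 T=2

(v_max)²/a_max = (15/2)²/3 = 75/4
3 < 75/4 ⇒ no cruise
v_peak = √(3·3) = √9 = 3
t_a = 3/3 = 1; t_c = 0
T = 2·1 = 2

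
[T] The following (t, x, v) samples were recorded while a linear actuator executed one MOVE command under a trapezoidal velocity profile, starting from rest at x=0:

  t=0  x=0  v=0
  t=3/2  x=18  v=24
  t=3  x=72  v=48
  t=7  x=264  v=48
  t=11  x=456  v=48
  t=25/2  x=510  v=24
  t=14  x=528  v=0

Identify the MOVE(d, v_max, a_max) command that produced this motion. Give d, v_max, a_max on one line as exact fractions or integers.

d=528 v_max=48 a_max=16

final state: t=14, x=528, v=0 → d = 528
a_max = (24−0)/(3/2−0) = 16
max v = 48 over t∈[3,11] → v_max = 48
check: 48·(3+8) = 528 ✓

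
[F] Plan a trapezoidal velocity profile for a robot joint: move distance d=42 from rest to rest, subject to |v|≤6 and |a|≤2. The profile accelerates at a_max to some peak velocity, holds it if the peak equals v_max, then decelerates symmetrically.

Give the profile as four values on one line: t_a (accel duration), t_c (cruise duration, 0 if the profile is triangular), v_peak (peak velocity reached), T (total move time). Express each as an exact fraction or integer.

t_a=3 t_c=4 v_peak=6 T=10

vₘ²/aₘ = 6²/2 = 18
42 ≥ 18 → trapezoidal
t_a = 6/2 = 3; v_peak = 6
d_cruise = 42 − 18 = 24; t_c = 24/6 = 4
T = 2·3 + 4 = 10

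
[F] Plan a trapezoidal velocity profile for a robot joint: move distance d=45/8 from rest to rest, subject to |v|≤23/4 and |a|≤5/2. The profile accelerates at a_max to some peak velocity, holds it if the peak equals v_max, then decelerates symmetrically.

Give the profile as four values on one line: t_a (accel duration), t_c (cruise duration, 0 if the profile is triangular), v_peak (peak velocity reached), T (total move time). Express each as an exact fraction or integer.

t_a=3/2 t_c=0 v_peak=15/4 T=3

v_max²/a_max = (23/4)²/(5/2) = 529/40
45/8 < 529/40 ⇒ no cruise
v_peak = √(45/8·5/2) = √(225/16) = 15/4
t_a = (15/4)/(5/2) = 3/2; t_c = 0
T = 2·3/2 = 3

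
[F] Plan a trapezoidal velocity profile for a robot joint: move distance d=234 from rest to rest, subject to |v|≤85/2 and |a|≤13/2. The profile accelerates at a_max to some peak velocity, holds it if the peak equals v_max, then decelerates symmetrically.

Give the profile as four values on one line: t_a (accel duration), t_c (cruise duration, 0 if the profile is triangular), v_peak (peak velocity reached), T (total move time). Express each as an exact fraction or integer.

t_a=6 t_c=0 v_peak=39 T=12

v_max²/a_max = (85/2)²/(13/2) = 7225/26
234 < 7225/26 ⇒ no cruise
v_peak = √(234·13/2) = √1521 = 39
t_a = 39/(13/2) = 6; t_c = 0
T = 2·6 = 12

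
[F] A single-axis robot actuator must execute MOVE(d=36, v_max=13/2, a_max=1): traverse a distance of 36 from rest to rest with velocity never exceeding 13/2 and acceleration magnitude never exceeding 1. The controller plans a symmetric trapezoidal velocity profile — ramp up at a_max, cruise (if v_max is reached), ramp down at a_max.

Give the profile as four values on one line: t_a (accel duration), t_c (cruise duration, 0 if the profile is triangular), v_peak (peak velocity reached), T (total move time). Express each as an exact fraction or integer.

v_max²/a_max = (13/2)²/1 = 169/4
36 < 169/4 → triangular
v_peak = √(36·1) = √36 = 6
t_a = 6/1 = 6; t_c = 0
T = 2·6 = 12

t_a=6 t_c=0 v_peak=6 T=12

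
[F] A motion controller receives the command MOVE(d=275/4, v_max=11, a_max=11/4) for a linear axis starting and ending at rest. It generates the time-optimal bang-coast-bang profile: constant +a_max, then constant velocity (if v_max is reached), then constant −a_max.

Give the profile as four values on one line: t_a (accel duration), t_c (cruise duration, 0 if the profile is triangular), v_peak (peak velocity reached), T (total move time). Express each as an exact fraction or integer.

t_a=4 t_c=9/4 v_peak=11 T=41/4

(v_max)²/a_max = 11²/(11/4) = 44
275/4 ≥ 44 ⇒ cruise phase
t_a = 11/(11/4) = 4; v_peak = 11
d_cruise = 275/4 − 44 = 99/4; t_c = (99/4)/11 = 9/4
T = 2·4 + 9/4 = 41/4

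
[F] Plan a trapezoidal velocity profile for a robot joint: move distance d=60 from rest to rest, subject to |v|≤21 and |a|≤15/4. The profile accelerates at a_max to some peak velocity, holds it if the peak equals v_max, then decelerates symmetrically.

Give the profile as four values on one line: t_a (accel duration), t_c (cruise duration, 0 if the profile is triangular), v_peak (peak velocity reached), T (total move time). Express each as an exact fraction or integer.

t_a=4 t_c=0 v_peak=15 T=8

v_max²/a_max = 21²/(15/4) = 588/5
60 < 588/5 so t_c = 0
v_peak = √(60·15/4) = √225 = 15
t_a = 15/(15/4) = 4; t_c = 0
T = 2·4 = 8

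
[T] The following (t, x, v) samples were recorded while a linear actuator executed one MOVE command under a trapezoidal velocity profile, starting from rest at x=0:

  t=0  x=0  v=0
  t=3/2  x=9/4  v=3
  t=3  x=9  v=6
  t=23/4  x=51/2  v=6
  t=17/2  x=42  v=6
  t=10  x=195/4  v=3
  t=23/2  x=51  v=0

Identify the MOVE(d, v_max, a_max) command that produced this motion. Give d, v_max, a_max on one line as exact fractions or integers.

final state: t=23/2, x=51, v=0 → d = 51
a_max = (3−0)/(3/2−0) = 2
max v = 6 over t∈[3,17/2] → v_max = 6
check: 6·(3+11/2) = 51 ✓

d=51 v_max=6 a_max=2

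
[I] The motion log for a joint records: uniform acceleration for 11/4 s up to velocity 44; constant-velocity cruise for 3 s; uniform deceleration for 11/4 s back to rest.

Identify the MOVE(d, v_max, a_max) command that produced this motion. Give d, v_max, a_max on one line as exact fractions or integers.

a_max = 44/(11/4) = 16
d_a = ½·44·11/4 = 121/2; d_c = 44·3 = 132
d = 2·121/2 + 132 = 253
t_c = 3 > 0 ⇒ limit active, v_max = 44

d=253 v_max=44 a_max=16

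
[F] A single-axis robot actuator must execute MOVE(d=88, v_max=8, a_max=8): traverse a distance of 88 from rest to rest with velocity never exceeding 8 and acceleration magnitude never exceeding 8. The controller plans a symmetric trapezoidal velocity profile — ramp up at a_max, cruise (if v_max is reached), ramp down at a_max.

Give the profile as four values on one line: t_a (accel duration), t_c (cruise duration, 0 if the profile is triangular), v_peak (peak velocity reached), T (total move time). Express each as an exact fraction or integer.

vₘ²/aₘ = 8²/8 = 8
88 ≥ 8 ⇒ cruise phase
t_a = 8/8 = 1; v_peak = 8
d_cruise = 88 − 8 = 80; t_c = 80/8 = 10
T = 2·1 + 10 = 12

t_a=1 t_c=10 v_peak=8 T=12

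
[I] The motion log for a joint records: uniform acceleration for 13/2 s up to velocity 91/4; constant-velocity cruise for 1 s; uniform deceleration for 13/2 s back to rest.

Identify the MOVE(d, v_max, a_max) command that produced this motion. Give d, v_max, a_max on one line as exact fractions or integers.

d=1365/8 v_max=91/4 a_max=7/2

a_max = (91/4)/(13/2) = 7/2
d_a = ½·91/4·13/2 = 1183/16; d_c = 91/4·1 = 91/4
d = 2·1183/16 + 91/4 = 1365/8
t_c = 1 > 0 ⇒ limit active, v_max = 91/4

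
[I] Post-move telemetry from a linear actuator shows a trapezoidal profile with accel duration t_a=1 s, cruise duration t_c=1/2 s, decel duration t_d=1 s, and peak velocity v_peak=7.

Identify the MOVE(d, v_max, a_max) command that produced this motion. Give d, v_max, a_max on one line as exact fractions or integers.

d=21/2 v_max=7 a_max=7

a_max = 7/1 = 7
d_a = ½·7·1 = 7/2; d_c = 7·1/2 = 7/2
d = 2·7/2 + 7/2 = 21/2
t_c = 1/2 > 0 → v_max = v_peak = 7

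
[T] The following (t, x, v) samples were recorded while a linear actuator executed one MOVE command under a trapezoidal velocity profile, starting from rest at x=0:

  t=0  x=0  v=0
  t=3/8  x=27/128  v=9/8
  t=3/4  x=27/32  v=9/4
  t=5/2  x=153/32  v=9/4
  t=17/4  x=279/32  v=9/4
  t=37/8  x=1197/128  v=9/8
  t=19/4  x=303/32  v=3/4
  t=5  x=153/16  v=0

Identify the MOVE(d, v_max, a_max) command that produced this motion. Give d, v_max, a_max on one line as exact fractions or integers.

final state: t=5, x=153/16, v=0 → d = 153/16
a_max = (9/8−0)/(3/8−0) = 3
max v = 9/4 over t∈[3/4,17/4] → v_max = 9/4
check: 9/4·(3/4+7/2) = 153/16 ✓

d=153/16 v_max=9/4 a_max=3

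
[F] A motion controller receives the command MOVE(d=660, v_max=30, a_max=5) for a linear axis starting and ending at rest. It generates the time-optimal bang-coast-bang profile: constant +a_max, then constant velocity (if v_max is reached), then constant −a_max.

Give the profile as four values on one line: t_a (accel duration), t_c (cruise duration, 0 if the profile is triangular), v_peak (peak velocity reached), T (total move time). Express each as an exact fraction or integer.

v_max²/a_max = 30²/5 = 180
660 ≥ 180 → trapezoidal
t_a = 30/5 = 6; v_peak = 30
d_cruise = 660 − 180 = 480; t_c = 480/30 = 16
T = 2·6 + 16 = 28

t_a=6 t_c=16 v_peak=30 T=28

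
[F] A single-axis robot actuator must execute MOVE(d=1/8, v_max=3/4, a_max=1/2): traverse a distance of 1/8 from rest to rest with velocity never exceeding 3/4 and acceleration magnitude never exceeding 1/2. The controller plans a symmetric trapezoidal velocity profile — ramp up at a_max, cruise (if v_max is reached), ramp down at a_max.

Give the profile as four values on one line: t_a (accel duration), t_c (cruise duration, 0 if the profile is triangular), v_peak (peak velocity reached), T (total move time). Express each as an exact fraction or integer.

t_a=1/2 t_c=0 v_peak=1/4 T=1

vₘ²/aₘ = (3/4)²/(1/2) = 9/8
1/8 < 9/8 so t_c = 0
v_peak = √(1/8·1/2) = √(1/16) = 1/4
t_a = (1/4)/(1/2) = 1/2; t_c = 0
T = 2·1/2 = 1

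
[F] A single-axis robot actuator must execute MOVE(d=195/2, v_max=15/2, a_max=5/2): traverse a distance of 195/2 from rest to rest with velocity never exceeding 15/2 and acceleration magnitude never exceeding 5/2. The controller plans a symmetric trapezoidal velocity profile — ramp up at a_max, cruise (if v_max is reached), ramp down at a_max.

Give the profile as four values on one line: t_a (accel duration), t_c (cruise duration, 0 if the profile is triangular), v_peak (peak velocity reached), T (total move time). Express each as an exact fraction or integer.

t_a=3 t_c=10 v_peak=15/2 T=16

(v_max)²/a_max = (15/2)²/(5/2) = 45/2
195/2 ≥ 45/2 so v_max reached
t_a = (15/2)/(5/2) = 3; v_peak = 15/2
d_cruise = 195/2 − 45/2 = 75; t_c = 75/(15/2) = 10
T = 2·3 + 10 = 16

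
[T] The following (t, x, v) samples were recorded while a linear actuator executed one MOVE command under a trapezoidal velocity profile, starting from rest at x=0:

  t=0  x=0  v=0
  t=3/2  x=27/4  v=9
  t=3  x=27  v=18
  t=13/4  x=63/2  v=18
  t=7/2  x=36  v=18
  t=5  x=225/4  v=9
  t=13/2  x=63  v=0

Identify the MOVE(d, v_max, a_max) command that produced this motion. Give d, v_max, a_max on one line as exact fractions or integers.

final state: t=13/2, x=63, v=0 → d = 63
a_max = (9−0)/(3/2−0) = 6
max v = 18 over t∈[3,7/2] → v_max = 18
check: 18·(3+1/2) = 63 ✓

d=63 v_max=18 a_max=6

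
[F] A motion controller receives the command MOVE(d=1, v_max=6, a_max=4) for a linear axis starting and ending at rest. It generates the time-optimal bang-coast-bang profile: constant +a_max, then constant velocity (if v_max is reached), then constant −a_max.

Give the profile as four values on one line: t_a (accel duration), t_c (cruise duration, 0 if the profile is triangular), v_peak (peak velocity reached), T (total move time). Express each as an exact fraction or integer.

t_a=1/2 t_c=0 v_peak=2 T=1

v_max²/a_max = 6²/4 = 9
1 < 9 → triangular
v_peak = √(1·4) = √4 = 2
t_a = 2/4 = 1/2; t_c = 0
T = 2·1/2 = 1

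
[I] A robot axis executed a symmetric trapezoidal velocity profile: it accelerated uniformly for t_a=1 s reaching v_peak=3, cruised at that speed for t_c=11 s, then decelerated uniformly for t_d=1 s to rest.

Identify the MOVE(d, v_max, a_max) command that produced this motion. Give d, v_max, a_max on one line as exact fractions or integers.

a_max = 3/1 = 3
d_a = ½·3·1 = 3/2; d_c = 3·11 = 33
d = 2·3/2 + 33 = 36
t_c = 11 > 0 ⇒ limit active, v_max = 3

d=36 v_max=3 a_max=3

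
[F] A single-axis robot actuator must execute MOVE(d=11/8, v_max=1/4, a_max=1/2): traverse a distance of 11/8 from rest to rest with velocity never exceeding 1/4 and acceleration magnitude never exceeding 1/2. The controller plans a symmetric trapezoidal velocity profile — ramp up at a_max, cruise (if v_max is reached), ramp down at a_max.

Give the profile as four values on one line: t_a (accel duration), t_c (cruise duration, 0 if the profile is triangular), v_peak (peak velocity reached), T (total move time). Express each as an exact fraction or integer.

t_a=1/2 t_c=5 v_peak=1/4 T=6

(v_max)²/a_max = (1/4)²/(1/2) = 1/8
11/8 ≥ 1/8 → trapezoidal
t_a = (1/4)/(1/2) = 1/2; v_peak = 1/4
d_cruise = 11/8 − 1/8 = 5/4; t_c = (5/4)/(1/4) = 5
T = 2·1/2 + 5 = 6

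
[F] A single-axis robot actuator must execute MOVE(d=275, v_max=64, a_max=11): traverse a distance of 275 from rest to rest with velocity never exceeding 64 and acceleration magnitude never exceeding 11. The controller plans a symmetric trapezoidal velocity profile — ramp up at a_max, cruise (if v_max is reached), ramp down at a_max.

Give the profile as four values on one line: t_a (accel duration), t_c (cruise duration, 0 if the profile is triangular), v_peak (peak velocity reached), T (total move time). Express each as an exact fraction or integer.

t_a=5 t_c=0 v_peak=55 T=10

vₘ²/aₘ = 64²/11 = 4096/11
275 < 4096/11 so t_c = 0
v_peak = √(275·11) = √3025 = 55
t_a = 55/11 = 5; t_c = 0
T = 2·5 = 10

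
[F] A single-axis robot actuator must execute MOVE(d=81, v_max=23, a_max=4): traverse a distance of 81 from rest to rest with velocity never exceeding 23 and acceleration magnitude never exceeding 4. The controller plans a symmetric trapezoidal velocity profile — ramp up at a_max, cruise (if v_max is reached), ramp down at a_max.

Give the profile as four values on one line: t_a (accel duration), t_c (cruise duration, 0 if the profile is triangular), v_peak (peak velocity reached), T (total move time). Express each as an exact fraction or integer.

t_a=9/2 t_c=0 v_peak=18 T=9

(v_max)²/a_max = 23²/4 = 529/4
81 < 529/4 so t_c = 0
v_peak = √(81·4) = √324 = 18
t_a = 18/4 = 9/2; t_c = 0
T = 2·9/2 = 9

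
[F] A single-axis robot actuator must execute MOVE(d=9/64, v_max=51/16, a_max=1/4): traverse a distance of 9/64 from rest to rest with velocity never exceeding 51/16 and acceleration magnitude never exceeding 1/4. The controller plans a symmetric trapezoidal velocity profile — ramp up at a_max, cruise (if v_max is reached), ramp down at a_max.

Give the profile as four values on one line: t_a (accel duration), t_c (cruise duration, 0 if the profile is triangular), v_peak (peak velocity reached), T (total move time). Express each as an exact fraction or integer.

t_a=3/4 t_c=0 v_peak=3/16 T=3/2

v_max²/a_max = (51/16)²/(1/4) = 2601/64
9/64 < 2601/64 → triangular
v_peak = √(9/64·1/4) = √(9/256) = 3/16
t_a = (3/16)/(1/4) = 3/4; t_c = 0
T = 2·3/4 = 3/2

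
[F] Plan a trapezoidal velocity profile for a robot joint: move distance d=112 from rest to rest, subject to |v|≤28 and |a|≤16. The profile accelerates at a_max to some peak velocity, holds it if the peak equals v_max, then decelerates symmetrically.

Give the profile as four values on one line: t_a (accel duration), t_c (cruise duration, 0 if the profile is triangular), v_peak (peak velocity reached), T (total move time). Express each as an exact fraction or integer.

t_a=7/4 t_c=9/4 v_peak=28 T=23/4

(v_max)²/a_max = 28²/16 = 49
112 ≥ 49 ⇒ cruise phase
t_a = 28/16 = 7/4; v_peak = 28
d_cruise = 112 − 49 = 63; t_c = 63/28 = 9/4
T = 2·7/4 + 9/4 = 23/4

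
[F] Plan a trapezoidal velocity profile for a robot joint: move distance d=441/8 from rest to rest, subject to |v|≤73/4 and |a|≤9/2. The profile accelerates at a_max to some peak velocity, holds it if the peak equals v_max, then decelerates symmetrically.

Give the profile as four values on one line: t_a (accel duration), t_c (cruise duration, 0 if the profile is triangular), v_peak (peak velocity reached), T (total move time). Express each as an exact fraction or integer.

(v_max)²/a_max = (73/4)²/(9/2) = 5329/72
441/8 < 5329/72 so t_c = 0
v_peak = √(441/8·9/2) = √(3969/16) = 63/4
t_a = (63/4)/(9/2) = 7/2; t_c = 0
T = 2·7/2 = 7

t_a=7/2 t_c=0 v_peak=63/4 T=7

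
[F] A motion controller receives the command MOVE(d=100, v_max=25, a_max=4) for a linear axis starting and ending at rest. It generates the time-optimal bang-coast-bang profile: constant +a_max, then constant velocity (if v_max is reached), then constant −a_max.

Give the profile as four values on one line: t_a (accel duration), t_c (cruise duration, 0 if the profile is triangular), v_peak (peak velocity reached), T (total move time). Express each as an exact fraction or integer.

(v_max)²/a_max = 25²/4 = 625/4
100 < 625/4 → triangular
v_peak = √(100·4) = √400 = 20
t_a = 20/4 = 5; t_c = 0
T = 2·5 = 10

t_a=5 t_c=0 v_peak=20 T=10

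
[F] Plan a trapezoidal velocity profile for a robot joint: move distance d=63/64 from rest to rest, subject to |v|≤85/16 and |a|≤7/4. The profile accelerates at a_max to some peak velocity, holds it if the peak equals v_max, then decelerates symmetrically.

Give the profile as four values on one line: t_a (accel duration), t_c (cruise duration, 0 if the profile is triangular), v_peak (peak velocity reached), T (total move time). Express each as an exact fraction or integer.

t_a=3/4 t_c=0 v_peak=21/16 T=3/2

v_max²/a_max = (85/16)²/(7/4) = 7225/448
63/64 < 7225/448 ⇒ no cruise
v_peak = √(63/64·7/4) = √(441/256) = 21/16
t_a = (21/16)/(7/4) = 3/4; t_c = 0
T = 2·3/4 = 3/2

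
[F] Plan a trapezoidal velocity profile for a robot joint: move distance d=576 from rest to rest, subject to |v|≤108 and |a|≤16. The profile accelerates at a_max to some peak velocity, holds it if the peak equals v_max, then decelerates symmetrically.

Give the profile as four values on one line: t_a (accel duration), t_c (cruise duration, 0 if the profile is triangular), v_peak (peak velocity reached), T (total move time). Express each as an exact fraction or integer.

t_a=6 t_c=0 v_peak=96 T=12

vₘ²/aₘ = 108²/16 = 729
576 < 729 so t_c = 0
v_peak = √(576·16) = √9216 = 96
t_a = 96/16 = 6; t_c = 0
T = 2·6 = 12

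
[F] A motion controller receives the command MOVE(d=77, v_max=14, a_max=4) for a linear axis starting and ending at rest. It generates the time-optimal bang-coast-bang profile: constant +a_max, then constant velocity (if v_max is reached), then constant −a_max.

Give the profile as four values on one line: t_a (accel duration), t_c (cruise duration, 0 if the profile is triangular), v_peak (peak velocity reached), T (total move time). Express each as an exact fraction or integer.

t_a=7/2 t_c=2 v_peak=14 T=9

v_max²/a_max = 14²/4 = 49
77 ≥ 49 ⇒ cruise phase
t_a = 14/4 = 7/2; v_peak = 14
d_cruise = 77 − 49 = 28; t_c = 28/14 = 2
T = 2·7/2 + 2 = 9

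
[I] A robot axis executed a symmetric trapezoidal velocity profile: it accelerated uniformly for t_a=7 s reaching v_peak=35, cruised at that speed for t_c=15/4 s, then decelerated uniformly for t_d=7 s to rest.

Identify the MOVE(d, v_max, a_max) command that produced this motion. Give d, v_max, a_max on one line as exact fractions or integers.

d=1505/4 v_max=35 a_max=5

a_max = 35/7 = 5
d_a = ½·35·7 = 245/2; d_c = 35·15/4 = 525/4
d = 2·245/2 + 525/4 = 1505/4
t_c = 15/4 > 0 ⇒ limit active, v_max = 35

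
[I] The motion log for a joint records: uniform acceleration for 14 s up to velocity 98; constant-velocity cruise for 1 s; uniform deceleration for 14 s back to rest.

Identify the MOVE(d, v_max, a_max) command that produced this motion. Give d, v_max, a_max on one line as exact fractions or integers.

d=1470 v_max=98 a_max=7

a_max = 98/14 = 7
d_a = ½·98·14 = 686; d_c = 98·1 = 98
d = 2·686 + 98 = 1470
t_c = 1 > 0 ⇒ limit active, v_max = 98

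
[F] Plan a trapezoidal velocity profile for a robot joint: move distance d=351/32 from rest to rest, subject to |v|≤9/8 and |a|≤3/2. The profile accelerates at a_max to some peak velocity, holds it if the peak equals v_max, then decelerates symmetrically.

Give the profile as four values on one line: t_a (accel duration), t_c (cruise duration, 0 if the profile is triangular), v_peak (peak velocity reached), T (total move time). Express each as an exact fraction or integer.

t_a=3/4 t_c=9 v_peak=9/8 T=21/2

(v_max)²/a_max = (9/8)²/(3/2) = 27/32
351/32 ≥ 27/32 ⇒ cruise phase
t_a = (9/8)/(3/2) = 3/4; v_peak = 9/8
d_cruise = 351/32 − 27/32 = 81/8; t_c = (81/8)/(9/8) = 9
T = 2·3/4 + 9 = 21/2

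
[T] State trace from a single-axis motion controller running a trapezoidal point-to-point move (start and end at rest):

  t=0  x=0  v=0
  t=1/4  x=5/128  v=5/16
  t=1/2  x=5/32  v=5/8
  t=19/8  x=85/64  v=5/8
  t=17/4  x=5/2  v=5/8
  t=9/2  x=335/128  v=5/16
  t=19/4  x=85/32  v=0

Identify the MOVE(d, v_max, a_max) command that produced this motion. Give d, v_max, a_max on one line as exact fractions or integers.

d=85/32 v_max=5/8 a_max=5/4

final state: t=19/4, x=85/32, v=0 → d = 85/32
a_max = (5/16−0)/(1/4−0) = 5/4
max v = 5/8 over t∈[1/2,17/4] → v_max = 5/8
check: 5/8·(1/2+15/4) = 85/32 ✓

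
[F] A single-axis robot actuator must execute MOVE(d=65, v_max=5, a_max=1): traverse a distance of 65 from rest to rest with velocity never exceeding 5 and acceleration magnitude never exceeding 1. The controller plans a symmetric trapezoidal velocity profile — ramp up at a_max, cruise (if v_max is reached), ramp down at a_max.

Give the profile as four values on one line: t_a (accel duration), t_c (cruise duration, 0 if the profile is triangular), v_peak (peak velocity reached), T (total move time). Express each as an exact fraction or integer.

(v_max)²/a_max = 5²/1 = 25
65 ≥ 25 ⇒ cruise phase
t_a = 5/1 = 5; v_peak = 5
d_cruise = 65 − 25 = 40; t_c = 40/5 = 8
T = 2·5 + 8 = 18

t_a=5 t_c=8 v_peak=5 T=18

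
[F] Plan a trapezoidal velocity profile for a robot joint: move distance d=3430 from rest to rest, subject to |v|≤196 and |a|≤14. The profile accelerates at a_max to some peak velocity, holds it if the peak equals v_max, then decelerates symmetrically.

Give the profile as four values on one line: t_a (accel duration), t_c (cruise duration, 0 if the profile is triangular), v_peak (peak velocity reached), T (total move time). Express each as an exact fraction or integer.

vₘ²/aₘ = 196²/14 = 2744
3430 ≥ 2744 ⇒ cruise phase
t_a = 196/14 = 14; v_peak = 196
d_cruise = 3430 − 2744 = 686; t_c = 686/196 = 7/2
T = 2·14 + 7/2 = 63/2

t_a=14 t_c=7/2 v_peak=196 T=63/2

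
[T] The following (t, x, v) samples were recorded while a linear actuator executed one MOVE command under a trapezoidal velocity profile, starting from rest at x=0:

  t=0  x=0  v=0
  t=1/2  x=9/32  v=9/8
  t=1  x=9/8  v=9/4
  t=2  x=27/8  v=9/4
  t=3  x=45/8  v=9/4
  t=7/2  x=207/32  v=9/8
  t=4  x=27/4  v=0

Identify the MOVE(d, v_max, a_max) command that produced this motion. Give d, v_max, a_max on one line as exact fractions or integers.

d=27/4 v_max=9/4 a_max=9/4

final state: t=4, x=27/4, v=0 → d = 27/4
a_max = (9/8−0)/(1/2−0) = 9/4
max v = 9/4 over t∈[1,3] → v_max = 9/4
check: 9/4·(1+2) = 27/4 ✓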